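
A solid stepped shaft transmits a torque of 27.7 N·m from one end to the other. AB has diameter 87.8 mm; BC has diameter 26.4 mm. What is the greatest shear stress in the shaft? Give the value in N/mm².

Under the same torque, τ_max = 16T/(πd³) is largest where d is smallest — segment BC (d = 26.4 mm).
τ_max = 16·27.70/(π·(0.0264)³) = 7.667×10^6 Pa.

7.67 N/mm²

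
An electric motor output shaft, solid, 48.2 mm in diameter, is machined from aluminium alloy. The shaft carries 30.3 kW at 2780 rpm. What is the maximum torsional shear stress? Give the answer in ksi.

0.687 ksi

ω = 2π·2780/60 = 291.1 rad/s, so T = P/ω = 30.3×10³ / 291.1 = 104.1 N·m.
J = πd⁴/32 = π(0.0482)⁴/32 = 5.299×10^-7 m⁴.
τ_max = T·r/J = 104.1 × 0.0241 / 5.299×10^-7 = 4.734×10^6 Pa.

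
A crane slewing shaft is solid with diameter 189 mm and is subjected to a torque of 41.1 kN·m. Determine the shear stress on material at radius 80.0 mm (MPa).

26.2 MPa

J = πd⁴/32 = π(0.189)⁴/32 = 1.253×10^-4 m⁴.
Shear stress varies linearly with radius: τ = T·r/J = 41100 × 0.0800 / 1.253×10^-4 = 2.625×10^7 Pa.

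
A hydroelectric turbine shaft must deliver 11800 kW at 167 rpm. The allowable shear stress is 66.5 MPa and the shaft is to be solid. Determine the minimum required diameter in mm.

ω = 2π·167/60 = 17.49 rad/s, so T = P/ω = 11800×10³ / 17.49 = 674700 N·m.
For a solid shaft τ_max = 16T/(πd³), so d = (16T/(π τ_allow))^(1/3) = (16·674700/(π·6.65×10^7))^(1/3) = 0.3725 m.

372 mm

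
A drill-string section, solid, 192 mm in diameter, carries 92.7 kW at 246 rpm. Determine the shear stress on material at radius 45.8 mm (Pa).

1.24e6 Pa

ω = 2π·246/60 = 25.76 rad/s, so T = P/ω = 92.7×10³ / 25.76 = 3598 N·m.
J = πd⁴/32 = π(0.192)⁴/32 = 1.334×10^-4 m⁴.
Shear stress varies linearly with radius: τ = T·r/J = 3598 × 0.0458 / 1.334×10^-4 = 1.235×10^6 Pa.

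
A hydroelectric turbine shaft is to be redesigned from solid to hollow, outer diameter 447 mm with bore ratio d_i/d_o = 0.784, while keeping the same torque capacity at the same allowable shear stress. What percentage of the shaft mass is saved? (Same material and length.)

Equal τ_max and T ⇒ the solid shaft needs d_s³ = d_o³(1−k⁴), so d_s = 447·(1−0.784⁴)^(1/3) = 381.6 mm.
Area ratio A_h/A_s = d_o²(1−k²)/d_s² = (1−k²)/(1−k⁴)^(2/3) = 0.5287.
Mass saving = 1 − 0.5287 = 47.1 %.

47.1 %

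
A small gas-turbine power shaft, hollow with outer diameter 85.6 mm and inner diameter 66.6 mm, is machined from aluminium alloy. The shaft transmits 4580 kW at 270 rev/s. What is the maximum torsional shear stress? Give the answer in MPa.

ω = 2π·270 = 1696 rad/s, so T = P/ω = 4580×10³ / 1696 = 2700 N·m.
J = π(d_o⁴ − d_i⁴)/32 = π(0.0856⁴ − 0.0666⁴)/32 = 3.340×10^-6 m⁴.
τ_max = T·r/J = 2700 × 0.0428 / 3.340×10^-6 = 3.460×10^7 Pa.

34.6 MPa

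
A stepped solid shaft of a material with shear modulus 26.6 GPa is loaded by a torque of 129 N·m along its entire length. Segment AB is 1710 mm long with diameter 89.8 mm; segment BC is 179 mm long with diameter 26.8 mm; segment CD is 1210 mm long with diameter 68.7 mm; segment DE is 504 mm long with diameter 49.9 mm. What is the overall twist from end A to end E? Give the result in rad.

0.0251 rad

J_AB = π(0.0898)⁴/32 = 6.38×10^-6 m⁴; J_BC = π(0.0268)⁴/32 = 5.06×10^-8 m⁴; J_CD = π(0.0687)⁴/32 = 2.19×10^-6 m⁴; J_DE = π(0.0499)⁴/32 = 6.09×10^-7 m⁴.
θ = (T/G)·Σ L_i/J_i = (129.0/26.6×10⁹)·(1.71/6.38×10^-6 + 0.179/5.06×10^-8 + 1.21/2.19×10^-6 + 0.504/6.09×10^-7) = 0.02514 rad.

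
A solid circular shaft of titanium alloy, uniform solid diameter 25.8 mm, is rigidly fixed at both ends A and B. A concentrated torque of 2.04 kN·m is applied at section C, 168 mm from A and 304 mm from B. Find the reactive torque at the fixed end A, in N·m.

1310 N·m

With uniform GJ and both ends fixed, compatibility θ_AC = θ_CB gives T_A·a = T_B·b, together with T_A + T_B = T₀.
T_A = T₀·b/(a+b) = 2040·304/472.0 = 1314 N·m; T_B = 726.1 N·m.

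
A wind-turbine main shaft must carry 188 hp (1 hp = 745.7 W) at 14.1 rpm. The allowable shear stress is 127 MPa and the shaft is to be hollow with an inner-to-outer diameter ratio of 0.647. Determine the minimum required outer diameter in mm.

167 mm

ω = 2π·14.1/60 = 1.477 rad/s, so T = P/ω = 188×745.7 / 1.477 = 94950 N·m.
For a hollow shaft with d_i/d_o = 0.647: τ_max = 16T/(π d_o³ (1−k⁴)), so d_o = [16T/(π τ_allow (1−k⁴))]^(1/3) = [16·94950/(π·1.27×10^8·0.8248)]^(1/3) = 0.1665 m.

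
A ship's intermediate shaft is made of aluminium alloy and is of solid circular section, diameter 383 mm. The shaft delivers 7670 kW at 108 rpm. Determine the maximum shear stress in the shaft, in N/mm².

61.5 N/mm²

ω = 2π·108/60 = 11.31 rad/s, so T = P/ω = 7670×10³ / 11.31 = 678200 N·m.
J = πd⁴/32 = π(0.383)⁴/32 = 2.112×10^-3 m⁴.
τ_max = T·r/J = 678200 × 0.192 / 2.112×10^-3 = 6.148×10^7 Pa.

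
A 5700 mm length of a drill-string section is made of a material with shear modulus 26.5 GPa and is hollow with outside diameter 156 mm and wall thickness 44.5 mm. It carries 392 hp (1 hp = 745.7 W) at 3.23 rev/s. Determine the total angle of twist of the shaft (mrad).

ω = 2π·3.23 = 20.29 rad/s, so T = P/ω = 392×745.7 / 20.29 = 14400 N·m.
J = π(d_o⁴ − d_i⁴)/32 = π(0.156⁴ − 0.0670⁴)/32 = 5.616×10^-5 m⁴.
θ = T·L/(G·J) = 14400 × 5.70 / (26.5×10⁹ × 5.616×10^-5) = 0.05516 rad.

55.2 mrad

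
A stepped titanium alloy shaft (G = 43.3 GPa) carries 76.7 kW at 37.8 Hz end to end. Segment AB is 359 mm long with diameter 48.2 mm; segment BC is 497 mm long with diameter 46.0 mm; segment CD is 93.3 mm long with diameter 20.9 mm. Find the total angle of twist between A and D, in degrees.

ω = 2π·37.8 = 237.5 rad/s, so T = P/ω = 76.7×10³ / 237.5 = 322.9 N·m.
J_AB = π(0.0482)⁴/32 = 5.30×10^-7 m⁴; J_BC = π(0.0460)⁴/32 = 4.40×10^-7 m⁴; J_CD = π(0.0209)⁴/32 = 1.87×10^-8 m⁴.
θ = (T/G)·Σ L_i/J_i = (322.9/43.3×10⁹)·(0.359/5.30×10^-7 + 0.497/4.40×10^-7 + 0.0933/1.87×10^-8) = 0.05063 rad.

2.90°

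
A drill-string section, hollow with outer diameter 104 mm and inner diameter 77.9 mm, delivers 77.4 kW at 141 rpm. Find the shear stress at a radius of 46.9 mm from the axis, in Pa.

ω = 2π·141/60 = 14.77 rad/s, so T = P/ω = 77.4×10³ / 14.77 = 5242 N·m.
J = π(d_o⁴ − d_i⁴)/32 = π(0.104⁴ − 0.0779⁴)/32 = 7.870×10^-6 m⁴.
Shear stress varies linearly with radius: τ = T·r/J = 5242 × 0.0469 / 7.870×10^-6 = 3.124×10^7 Pa.

3.12e7 Pa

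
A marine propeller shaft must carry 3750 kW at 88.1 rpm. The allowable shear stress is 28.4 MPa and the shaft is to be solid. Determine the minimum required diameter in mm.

ω = 2π·88.1/60 = 9.226 rad/s, so T = P/ω = 3750×10³ / 9.226 = 406500 N·m.
For a solid shaft τ_max = 16T/(πd³), so d = (16T/(π τ_allow))^(1/3) = (16·406500/(π·2.84×10^7))^(1/3) = 0.4177 m.

418 mm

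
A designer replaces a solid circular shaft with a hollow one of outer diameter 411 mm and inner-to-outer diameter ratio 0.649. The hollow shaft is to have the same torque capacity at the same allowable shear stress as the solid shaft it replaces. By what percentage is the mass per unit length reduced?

Equal τ_max and T ⇒ the solid shaft needs d_s³ = d_o³(1−k⁴), so d_s = 411·(1−0.649⁴)^(1/3) = 385.1 mm.
Area ratio A_h/A_s = d_o²(1−k²)/d_s² = (1−k²)/(1−k⁴)^(2/3) = 0.6593.
Mass saving = 1 − 0.6593 = 34.1 %.

34.1 %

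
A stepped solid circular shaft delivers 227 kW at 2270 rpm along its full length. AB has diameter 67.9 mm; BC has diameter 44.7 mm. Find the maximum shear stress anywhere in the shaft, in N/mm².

54.5 N/mm²

ω = 2π·2270/60 = 237.7 rad/s, so T = P/ω = 227×10³ / 237.7 = 954.9 N·m.
Under the same torque, τ_max = 16T/(πd³) is largest where d is smallest — segment BC (d = 44.7 mm).
τ_max = 16·954.9/(π·(0.0447)³) = 5.445×10^7 Pa.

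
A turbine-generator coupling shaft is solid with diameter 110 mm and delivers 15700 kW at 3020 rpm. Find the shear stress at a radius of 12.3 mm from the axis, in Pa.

4.25e7 Pa

ω = 2π·3020/60 = 316.3 rad/s, so T = P/ω = 15700×10³ / 316.3 = 49640 N·m.
J = πd⁴/32 = π(0.110)⁴/32 = 1.437×10^-5 m⁴.
Shear stress varies linearly with radius: τ = T·r/J = 49640 × 0.0123 / 1.437×10^-5 = 4.248×10^7 Pa.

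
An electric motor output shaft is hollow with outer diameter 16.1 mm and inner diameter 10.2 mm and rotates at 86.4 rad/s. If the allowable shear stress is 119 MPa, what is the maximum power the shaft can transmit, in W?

J = π(d_o⁴ − d_i⁴)/32 = π(0.0161⁴ − 0.0102⁴)/32 = 5.534×10^-9 m⁴.
T_max = τ_allow·J/r = 1.19×10^8 × 5.534×10^-9 / 0.00805 = 81.80 N·m.
ω = 86.4 rad/s, so P_max = T_max·ω = 7068 W.

7070 W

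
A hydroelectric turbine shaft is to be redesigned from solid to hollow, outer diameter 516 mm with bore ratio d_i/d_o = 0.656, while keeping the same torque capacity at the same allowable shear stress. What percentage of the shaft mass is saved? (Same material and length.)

34.7 %

Equal τ_max and T ⇒ the solid shaft needs d_s³ = d_o³(1−k⁴), so d_s = 516·(1−0.656⁴)^(1/3) = 481.9 mm.
Area ratio A_h/A_s = d_o²(1−k²)/d_s² = (1−k²)/(1−k⁴)^(2/3) = 0.6530.
Mass saving = 1 − 0.6530 = 34.7 %.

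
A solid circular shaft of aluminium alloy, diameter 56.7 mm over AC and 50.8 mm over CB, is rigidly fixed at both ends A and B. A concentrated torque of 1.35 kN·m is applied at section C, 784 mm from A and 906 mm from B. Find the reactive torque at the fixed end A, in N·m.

Compatibility: T_A·a/J_AC = T_B·b/J_CB with T_A + T_B = T₀.
J_AC = 1.01×10^-6 m⁴, J_CB = 6.54×10^-7 m⁴, so T_A = T₀·(J_AC/a)/((J_AC/a)+(J_CB/b)) = 866.7 N·m, T_B = 483.3 N·m.

867 N·m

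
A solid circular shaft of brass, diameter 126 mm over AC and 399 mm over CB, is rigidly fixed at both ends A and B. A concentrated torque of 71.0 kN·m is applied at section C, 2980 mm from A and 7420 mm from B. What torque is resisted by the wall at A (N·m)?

1720 N·m

Compatibility: T_A·a/J_AC = T_B·b/J_CB with T_A + T_B = T₀.
J_AC = 2.47×10^-5 m⁴, J_CB = 2.49×10^-3 m⁴, so T_A = T₀·(J_AC/a)/((J_AC/a)+(J_CB/b)) = 1716 N·m, T_B = 69280 N·m.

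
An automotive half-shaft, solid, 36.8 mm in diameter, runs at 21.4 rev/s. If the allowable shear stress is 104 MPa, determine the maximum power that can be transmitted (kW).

137 kW

J = πd⁴/32 = π(0.0368)⁴/32 = 1.800×10^-7 m⁴.
T_max = τ_allow·J/r = 1.04×10^8 × 1.800×10^-7 / 0.0184 = 1018 N·m.
ω = 2π·21.4 = 134.5 rad/s, so P_max = T_max·ω = 1.368×10^5 W.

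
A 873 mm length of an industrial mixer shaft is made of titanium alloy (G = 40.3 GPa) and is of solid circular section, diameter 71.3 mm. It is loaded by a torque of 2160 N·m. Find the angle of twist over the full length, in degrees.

1.06°

J = πd⁴/32 = π(0.0713)⁴/32 = 2.537×10^-6 m⁴.
θ = T·L/(G·J) = 2160 × 0.873 / (40.3×10⁹ × 2.537×10^-6) = 0.01844 rad.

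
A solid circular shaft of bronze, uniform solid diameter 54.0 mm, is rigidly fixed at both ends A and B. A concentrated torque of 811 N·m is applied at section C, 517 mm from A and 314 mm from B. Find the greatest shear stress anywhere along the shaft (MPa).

16.3 MPa

With uniform GJ and both ends fixed, compatibility θ_AC = θ_CB gives T_A·a = T_B·b, together with T_A + T_B = T₀.
T_A = T₀·b/(a+b) = 811.0·314/831.0 = 306.4 N·m; T_B = 504.6 N·m.
τ in each portion: τ_AC = 9.91×10^6 Pa, τ_CB = 1.63×10^7 Pa; maximum is in CB.
τ_max = T_CB·r/J = 504.6·0.0270/8.35×10^-7 = 1.632×10^7 Pa.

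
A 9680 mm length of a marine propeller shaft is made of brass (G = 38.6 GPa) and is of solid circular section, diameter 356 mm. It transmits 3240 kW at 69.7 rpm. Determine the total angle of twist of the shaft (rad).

ω = 2π·69.7/60 = 7.299 rad/s, so T = P/ω = 3240×10³ / 7.299 = 443900 N·m.
J = πd⁴/32 = π(0.356)⁴/32 = 1.577×10^-3 m⁴.
θ = T·L/(G·J) = 443900 × 9.68 / (38.6×10⁹ × 1.577×10^-3) = 0.07059 rad.

0.0706 rad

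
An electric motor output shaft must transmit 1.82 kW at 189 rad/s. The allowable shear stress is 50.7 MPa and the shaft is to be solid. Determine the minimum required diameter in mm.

ω = 189 rad/s, so T = P/ω = 1.82×10³ / 189.0 = 9.630 N·m.
For a solid shaft τ_max = 16T/(πd³), so d = (16T/(π τ_allow))^(1/3) = (16·9.630/(π·5.07×10^7))^(1/3) = 0.009890 m.

9.89 mm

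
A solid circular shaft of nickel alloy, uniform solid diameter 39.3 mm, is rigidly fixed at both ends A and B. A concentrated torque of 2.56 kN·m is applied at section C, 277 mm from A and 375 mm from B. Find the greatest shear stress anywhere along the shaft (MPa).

124 MPa

With uniform GJ and both ends fixed, compatibility θ_AC = θ_CB gives T_A·a = T_B·b, together with T_A + T_B = T₀.
T_A = T₀·b/(a+b) = 2560·375/652.0 = 1472 N·m; T_B = 1088 N·m.
τ in each portion: τ_AC = 1.24×10^8 Pa, τ_CB = 9.13×10^7 Pa; maximum is in AC.
τ_max = T_AC·r/J = 1472·0.0196/2.34×10^-7 = 1.235×10^8 Pa.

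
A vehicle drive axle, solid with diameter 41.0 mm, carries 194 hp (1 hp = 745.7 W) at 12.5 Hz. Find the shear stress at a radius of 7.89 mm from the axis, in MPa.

52.4 MPa

ω = 2π·12.5 = 78.54 rad/s, so T = P/ω = 194×745.7 / 78.54 = 1842 N·m.
J = πd⁴/32 = π(0.0410)⁴/32 = 2.774×10^-7 m⁴.
Shear stress varies linearly with radius: τ = T·r/J = 1842 × 0.00789 / 2.774×10^-7 = 5.239×10^7 Pa.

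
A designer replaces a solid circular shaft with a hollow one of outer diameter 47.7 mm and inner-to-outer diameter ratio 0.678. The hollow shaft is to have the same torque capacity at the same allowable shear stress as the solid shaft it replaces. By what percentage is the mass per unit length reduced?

36.7 %

Equal τ_max and T ⇒ the solid shaft needs d_s³ = d_o³(1−k⁴), so d_s = 47.7·(1−0.678⁴)^(1/3) = 44.07 mm.
Area ratio A_h/A_s = d_o²(1−k²)/d_s² = (1−k²)/(1−k⁴)^(2/3) = 0.6330.
Mass saving = 1 − 0.6330 = 36.7 %.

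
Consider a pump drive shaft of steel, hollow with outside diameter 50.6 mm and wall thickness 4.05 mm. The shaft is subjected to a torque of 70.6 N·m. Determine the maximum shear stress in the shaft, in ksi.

0.801 ksi

J = π(d_o⁴ − d_i⁴)/32 = π(0.0506⁴ − 0.0425⁴)/32 = 3.233×10^-7 m⁴.
τ_max = T·r/J = 70.60 × 0.0253 / 3.233×10^-7 = 5.525×10^6 Pa.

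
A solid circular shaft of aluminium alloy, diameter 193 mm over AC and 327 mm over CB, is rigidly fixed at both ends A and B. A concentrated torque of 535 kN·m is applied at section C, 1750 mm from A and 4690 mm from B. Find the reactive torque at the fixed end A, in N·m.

131000 N·m

Compatibility: T_A·a/J_AC = T_B·b/J_CB with T_A + T_B = T₀.
J_AC = 1.36×10^-4 m⁴, J_CB = 1.12×10^-3 m⁴, so T_A = T₀·(J_AC/a)/((J_AC/a)+(J_CB/b)) = 131300 N·m, T_B = 403700 N·m.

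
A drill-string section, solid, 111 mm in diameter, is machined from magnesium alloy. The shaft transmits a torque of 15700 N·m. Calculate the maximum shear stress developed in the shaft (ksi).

J = πd⁴/32 = π(0.111)⁴/32 = 1.490×10^-5 m⁴.
τ_max = T·r/J = 15700 × 0.0555 / 1.490×10^-5 = 5.847×10^7 Pa.

8.48 ksi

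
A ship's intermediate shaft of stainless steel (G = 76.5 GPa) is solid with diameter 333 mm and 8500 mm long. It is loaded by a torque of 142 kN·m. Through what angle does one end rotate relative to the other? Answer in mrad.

J = πd⁴/32 = π(0.333)⁴/32 = 1.207×10^-3 m⁴.
θ = T·L/(G·J) = 142000 × 8.50 / (76.5×10⁹ × 1.207×10^-3) = 0.01307 rad.

13.1 mrad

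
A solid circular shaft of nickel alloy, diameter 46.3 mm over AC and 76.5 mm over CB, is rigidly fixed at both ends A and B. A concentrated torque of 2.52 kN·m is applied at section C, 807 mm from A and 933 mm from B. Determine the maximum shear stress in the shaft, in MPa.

24.8 MPa

Compatibility: T_A·a/J_AC = T_B·b/J_CB with T_A + T_B = T₀.
J_AC = 4.51×10^-7 m⁴, J_CB = 3.36×10^-6 m⁴, so T_A = T₀·(J_AC/a)/((J_AC/a)+(J_CB/b)) = 338.4 N·m, T_B = 2182 N·m.
τ in each portion: τ_AC = 1.74×10^7 Pa, τ_CB = 2.48×10^7 Pa; maximum is in CB.
τ_max = T_CB·r/J = 2182·0.0382/3.36×10^-6 = 2.482×10^7 Pa.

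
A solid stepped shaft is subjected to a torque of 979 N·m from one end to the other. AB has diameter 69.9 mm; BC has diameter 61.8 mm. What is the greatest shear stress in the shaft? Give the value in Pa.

Under the same torque, τ_max = 16T/(πd³) is largest where d is smallest — segment BC (d = 61.8 mm).
τ_max = 16·979.0/(π·(0.0618)³) = 2.112×10^7 Pa.

2.11e7 Pa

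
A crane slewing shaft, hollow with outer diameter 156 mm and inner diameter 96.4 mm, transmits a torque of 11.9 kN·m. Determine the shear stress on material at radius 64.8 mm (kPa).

15500 kPa

J = π(d_o⁴ − d_i⁴)/32 = π(0.156⁴ − 0.0964⁴)/32 = 4.966×10^-5 m⁴.
Shear stress varies linearly with radius: τ = T·r/J = 11900 × 0.0648 / 4.966×10^-5 = 1.553×10^7 Pa.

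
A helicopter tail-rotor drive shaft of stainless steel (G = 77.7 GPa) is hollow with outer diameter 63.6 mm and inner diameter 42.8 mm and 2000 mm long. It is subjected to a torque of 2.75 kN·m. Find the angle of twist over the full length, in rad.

0.0554 rad

J = π(d_o⁴ − d_i⁴)/32 = π(0.0636⁴ − 0.0428⁴)/32 = 1.277×10^-6 m⁴.
θ = T·L/(G·J) = 2750 × 2.00 / (77.7×10⁹ × 1.277×10^-6) = 0.05544 rad.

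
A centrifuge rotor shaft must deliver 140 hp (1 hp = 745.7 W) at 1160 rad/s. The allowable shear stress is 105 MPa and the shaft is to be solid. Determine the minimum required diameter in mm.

16.3 mm

ω = 1160 rad/s, so T = P/ω = 140×745.7 / 1160 = 90.00 N·m.
For a solid shaft τ_max = 16T/(πd³), so d = (16T/(π τ_allow))^(1/3) = (16·90.00/(π·1.05×10^8))^(1/3) = 0.01634 m.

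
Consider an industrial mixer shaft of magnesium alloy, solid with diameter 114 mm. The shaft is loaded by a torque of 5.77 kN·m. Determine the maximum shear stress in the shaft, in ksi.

2.88 ksi

J = πd⁴/32 = π(0.114)⁴/32 = 1.658×10^-5 m⁴.
τ_max = T·r/J = 5770 × 0.0570 / 1.658×10^-5 = 1.983×10^7 Pa.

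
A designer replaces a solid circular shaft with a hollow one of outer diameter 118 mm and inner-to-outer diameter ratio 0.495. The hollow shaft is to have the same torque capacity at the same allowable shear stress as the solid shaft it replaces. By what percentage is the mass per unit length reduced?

Equal τ_max and T ⇒ the solid shaft needs d_s³ = d_o³(1−k⁴), so d_s = 118·(1−0.495⁴)^(1/3) = 115.6 mm.
Area ratio A_h/A_s = d_o²(1−k²)/d_s² = (1−k²)/(1−k⁴)^(2/3) = 0.7868.
Mass saving = 1 − 0.7868 = 21.3 %.

21.3 %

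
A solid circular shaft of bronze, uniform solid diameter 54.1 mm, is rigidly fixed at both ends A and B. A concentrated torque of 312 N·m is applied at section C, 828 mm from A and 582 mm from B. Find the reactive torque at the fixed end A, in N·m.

With uniform GJ and both ends fixed, compatibility θ_AC = θ_CB gives T_A·a = T_B·b, together with T_A + T_B = T₀.
T_A = T₀·b/(a+b) = 312.0·582/1410 = 128.8 N·m; T_B = 183.2 N·m.

129 N·m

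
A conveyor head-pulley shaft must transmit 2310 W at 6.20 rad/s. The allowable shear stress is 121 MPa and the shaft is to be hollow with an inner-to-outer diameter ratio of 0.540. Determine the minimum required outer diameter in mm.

25.8 mm

ω = 6.20 rad/s, so T = P/ω = 2310 / 6.200 = 372.6 N·m.
For a hollow shaft with d_i/d_o = 0.540: τ_max = 16T/(π d_o³ (1−k⁴)), so d_o = [16T/(π τ_allow (1−k⁴))]^(1/3) = [16·372.6/(π·1.21×10^8·0.9150)]^(1/3) = 0.02578 m.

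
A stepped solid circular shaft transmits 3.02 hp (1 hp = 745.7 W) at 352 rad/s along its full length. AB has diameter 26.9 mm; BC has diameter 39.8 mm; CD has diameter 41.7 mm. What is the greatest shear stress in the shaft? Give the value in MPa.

ω = 352 rad/s, so T = P/ω = 3.02×745.7 / 352.0 = 6.398 N·m.
Under the same torque, τ_max = 16T/(πd³) is largest where d is smallest — segment AB (d = 26.9 mm).
τ_max = 16·6.398/(π·(0.0269)³) = 1.674×10^6 Pa.

1.67 MPa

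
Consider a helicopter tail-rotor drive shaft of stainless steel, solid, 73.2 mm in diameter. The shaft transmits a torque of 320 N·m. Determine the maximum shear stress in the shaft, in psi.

603 psi

J = πd⁴/32 = π(0.0732)⁴/32 = 2.819×10^-6 m⁴.
τ_max = T·r/J = 320.0 × 0.0366 / 2.819×10^-6 = 4.155×10^6 Pa.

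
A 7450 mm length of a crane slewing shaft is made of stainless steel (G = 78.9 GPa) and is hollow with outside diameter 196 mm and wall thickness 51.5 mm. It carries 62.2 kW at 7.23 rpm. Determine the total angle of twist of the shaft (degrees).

3.23°

ω = 2π·7.23/60 = 0.7571 rad/s, so T = P/ω = 62.2×10³ / 0.7571 = 82150 N·m.
J = π(d_o⁴ − d_i⁴)/32 = π(0.196⁴ − 0.0930⁴)/32 = 1.375×10^-4 m⁴.
θ = T·L/(G·J) = 82150 × 7.45 / (78.9×10⁹ × 1.375×10^-4) = 0.05640 rad.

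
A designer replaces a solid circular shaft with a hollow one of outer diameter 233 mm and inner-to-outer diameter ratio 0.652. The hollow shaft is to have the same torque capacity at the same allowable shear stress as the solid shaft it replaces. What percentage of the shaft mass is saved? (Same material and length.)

Equal τ_max and T ⇒ the solid shaft needs d_s³ = d_o³(1−k⁴), so d_s = 233·(1−0.652⁴)^(1/3) = 218.0 mm.
Area ratio A_h/A_s = d_o²(1−k²)/d_s² = (1−k²)/(1−k⁴)^(2/3) = 0.6566.
Mass saving = 1 − 0.6566 = 34.3 %.

34.3 %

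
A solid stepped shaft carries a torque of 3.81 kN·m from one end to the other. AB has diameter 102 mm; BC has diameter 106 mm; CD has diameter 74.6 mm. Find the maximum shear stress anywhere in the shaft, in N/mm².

Under the same torque, τ_max = 16T/(πd³) is largest where d is smallest — segment CD (d = 74.6 mm).
τ_max = 16·3810/(π·(0.0746)³) = 4.674×10^7 Pa.

46.7 N/mm²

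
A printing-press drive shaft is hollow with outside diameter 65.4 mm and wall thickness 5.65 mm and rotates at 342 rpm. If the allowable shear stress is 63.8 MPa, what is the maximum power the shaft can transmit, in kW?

66.7 kW

J = π(d_o⁴ − d_i⁴)/32 = π(0.0654⁴ − 0.0541⁴)/32 = 9.550×10^-7 m⁴.
T_max = τ_allow·J/r = 6.38×10^7 × 9.550×10^-7 / 0.0327 = 1863 N·m.
ω = 2π·342/60 = 35.81 rad/s, so P_max = T_max·ω = 6.673×10^4 W.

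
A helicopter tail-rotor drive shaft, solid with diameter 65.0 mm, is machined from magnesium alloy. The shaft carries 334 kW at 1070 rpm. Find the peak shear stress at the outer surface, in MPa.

ω = 2π·1070/60 = 112.1 rad/s, so T = P/ω = 334×10³ / 112.1 = 2981 N·m.
J = πd⁴/32 = π(0.0650)⁴/32 = 1.752×10^-6 m⁴.
τ_max = T·r/J = 2981 × 0.0325 / 1.752×10^-6 = 5.528×10^7 Pa.

55.3 MPa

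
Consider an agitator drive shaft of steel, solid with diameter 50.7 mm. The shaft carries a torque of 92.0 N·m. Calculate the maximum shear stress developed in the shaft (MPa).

J = πd⁴/32 = π(0.0507)⁴/32 = 6.487×10^-7 m⁴.
τ_max = T·r/J = 92.00 × 0.0254 / 6.487×10^-7 = 3.595×10^6 Pa.

3.60 MPa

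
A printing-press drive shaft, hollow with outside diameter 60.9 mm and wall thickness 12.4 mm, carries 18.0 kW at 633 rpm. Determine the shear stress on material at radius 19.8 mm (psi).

659 psi

ω = 2π·633/60 = 66.29 rad/s, so T = P/ω = 18.0×10³ / 66.29 = 271.5 N·m.
J = π(d_o⁴ − d_i⁴)/32 = π(0.0609⁴ − 0.0361⁴)/32 = 1.184×10^-6 m⁴.
Shear stress varies linearly with radius: τ = T·r/J = 271.5 × 0.0198 / 1.184×10^-6 = 4.542×10^6 Pa.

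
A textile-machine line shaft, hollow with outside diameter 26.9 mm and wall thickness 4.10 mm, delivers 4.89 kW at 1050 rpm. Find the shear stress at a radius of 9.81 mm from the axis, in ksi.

ω = 2π·1050/60 = 110.0 rad/s, so T = P/ω = 4.89×10³ / 110.0 = 44.47 N·m.
J = π(d_o⁴ − d_i⁴)/32 = π(0.0269⁴ − 0.0187⁴)/32 = 3.940×10^-8 m⁴.
Shear stress varies linearly with radius: τ = T·r/J = 44.47 × 0.00981 / 3.940×10^-8 = 1.107×10^7 Pa.

1.61 ksi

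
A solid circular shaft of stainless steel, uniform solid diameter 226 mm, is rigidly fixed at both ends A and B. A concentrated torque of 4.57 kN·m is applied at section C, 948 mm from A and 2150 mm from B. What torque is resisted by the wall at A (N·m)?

3170 N·m

With uniform GJ and both ends fixed, compatibility θ_AC = θ_CB gives T_A·a = T_B·b, together with T_A + T_B = T₀.
T_A = T₀·b/(a+b) = 4570·2150/3098 = 3172 N·m; T_B = 1398 N·m.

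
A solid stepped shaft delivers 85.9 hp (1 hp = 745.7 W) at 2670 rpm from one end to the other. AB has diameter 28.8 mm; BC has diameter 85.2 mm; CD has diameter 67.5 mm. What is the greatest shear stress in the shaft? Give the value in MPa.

ω = 2π·2670/60 = 279.6 rad/s, so T = P/ω = 85.9×745.7 / 279.6 = 229.1 N·m.
Under the same torque, τ_max = 16T/(πd³) is largest where d is smallest — segment AB (d = 28.8 mm).
τ_max = 16·229.1/(π·(0.0288)³) = 4.884×10^7 Pa.

48.8 MPa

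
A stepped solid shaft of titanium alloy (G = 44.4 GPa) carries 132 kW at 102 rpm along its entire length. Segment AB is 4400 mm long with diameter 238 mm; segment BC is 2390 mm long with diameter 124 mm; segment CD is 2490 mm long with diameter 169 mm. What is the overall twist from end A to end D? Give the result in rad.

ω = 2π·102/60 = 10.68 rad/s, so T = P/ω = 132×10³ / 10.68 = 12360 N·m.
J_AB = π(0.238)⁴/32 = 3.15×10^-4 m⁴; J_BC = π(0.124)⁴/32 = 2.32×10^-5 m⁴; J_CD = π(0.169)⁴/32 = 8.01×10^-5 m⁴.
θ = (T/G)·Σ L_i/J_i = (12360/44.4×10⁹)·(4.40/3.15×10^-4 + 2.39/2.32×10^-5 + 2.49/8.01×10^-5) = 0.04120 rad.

0.0412 rad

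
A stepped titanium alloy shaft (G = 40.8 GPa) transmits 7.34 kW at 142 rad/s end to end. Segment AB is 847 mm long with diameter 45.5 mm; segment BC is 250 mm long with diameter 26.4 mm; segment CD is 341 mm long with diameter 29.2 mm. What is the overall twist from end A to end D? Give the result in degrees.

ω = 142 rad/s, so T = P/ω = 7.34×10³ / 142.0 = 51.69 N·m.
J_AB = π(0.0455)⁴/32 = 4.21×10^-7 m⁴; J_BC = π(0.0264)⁴/32 = 4.77×10^-8 m⁴; J_CD = π(0.0292)⁴/32 = 7.14×10^-8 m⁴.
θ = (T/G)·Σ L_i/J_i = (51.69/40.8×10⁹)·(0.847/4.21×10^-7 + 0.250/4.77×10^-8 + 0.341/7.14×10^-8) = 0.01524 rad.

0.873°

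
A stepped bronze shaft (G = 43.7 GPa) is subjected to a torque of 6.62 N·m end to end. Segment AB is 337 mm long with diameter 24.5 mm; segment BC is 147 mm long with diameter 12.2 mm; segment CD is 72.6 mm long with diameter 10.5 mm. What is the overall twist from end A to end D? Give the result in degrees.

1.20°

J_AB = π(0.0245)⁴/32 = 3.54×10^-8 m⁴; J_BC = π(0.0122)⁴/32 = 2.17×10^-9 m⁴; J_CD = π(0.0105)⁴/32 = 1.19×10^-9 m⁴.
θ = (T/G)·Σ L_i/J_i = (6.620/43.7×10⁹)·(0.337/3.54×10^-8 + 0.147/2.17×10^-9 + 0.0726/1.19×10^-9) = 0.02090 rad.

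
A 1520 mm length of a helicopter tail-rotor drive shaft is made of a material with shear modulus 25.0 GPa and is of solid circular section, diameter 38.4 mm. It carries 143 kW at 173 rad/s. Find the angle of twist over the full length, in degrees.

ω = 173 rad/s, so T = P/ω = 143×10³ / 173.0 = 826.6 N·m.
J = πd⁴/32 = π(0.0384)⁴/32 = 2.135×10^-7 m⁴.
θ = T·L/(G·J) = 826.6 × 1.52 / (25.0×10⁹ × 2.135×10^-7) = 0.2354 rad.

13.5°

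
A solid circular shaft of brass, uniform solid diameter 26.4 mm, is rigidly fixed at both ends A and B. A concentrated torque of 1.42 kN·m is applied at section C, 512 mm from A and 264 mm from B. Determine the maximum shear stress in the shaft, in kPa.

259000 kPa

With uniform GJ and both ends fixed, compatibility θ_AC = θ_CB gives T_A·a = T_B·b, together with T_A + T_B = T₀.
T_A = T₀·b/(a+b) = 1420·264/776.0 = 483.1 N·m; T_B = 936.9 N·m.
τ in each portion: τ_AC = 1.34×10^8 Pa, τ_CB = 2.59×10^8 Pa; maximum is in CB.
τ_max = T_CB·r/J = 936.9·0.0132/4.77×10^-8 = 2.593×10^8 Pa.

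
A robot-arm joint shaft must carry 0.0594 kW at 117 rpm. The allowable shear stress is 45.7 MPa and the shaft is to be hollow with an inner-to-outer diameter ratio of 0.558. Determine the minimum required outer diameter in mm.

ω = 2π·117/60 = 12.25 rad/s, so T = P/ω = 0.0594×10³ / 12.25 = 4.848 N·m.
For a hollow shaft with d_i/d_o = 0.558: τ_max = 16T/(π d_o³ (1−k⁴)), so d_o = [16T/(π τ_allow (1−k⁴))]^(1/3) = [16·4.848/(π·4.57×10^7·0.9031)]^(1/3) = 0.008426 m.

8.43 mm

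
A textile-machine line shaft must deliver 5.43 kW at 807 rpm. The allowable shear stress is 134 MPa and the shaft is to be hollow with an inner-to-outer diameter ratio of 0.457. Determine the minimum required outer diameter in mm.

ω = 2π·807/60 = 84.51 rad/s, so T = P/ω = 5.43×10³ / 84.51 = 64.25 N·m.
For a hollow shaft with d_i/d_o = 0.457: τ_max = 16T/(π d_o³ (1−k⁴)), so d_o = [16T/(π τ_allow (1−k⁴))]^(1/3) = [16·64.25/(π·1.34×10^8·0.9564)]^(1/3) = 0.01367 m.

13.7 mm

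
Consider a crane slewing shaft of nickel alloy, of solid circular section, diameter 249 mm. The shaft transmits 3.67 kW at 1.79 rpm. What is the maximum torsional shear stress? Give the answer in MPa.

6.46 MPa

ω = 2π·1.79/60 = 0.1874 rad/s, so T = P/ω = 3.67×10³ / 0.1874 = 19580 N·m.
J = πd⁴/32 = π(0.249)⁴/32 = 3.774×10^-4 m⁴.
τ_max = T·r/J = 19580 × 0.124 / 3.774×10^-4 = 6.459×10^6 Pa.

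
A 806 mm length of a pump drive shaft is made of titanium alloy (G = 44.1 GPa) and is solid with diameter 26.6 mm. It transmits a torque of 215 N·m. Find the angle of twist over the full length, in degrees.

4.58°

J = πd⁴/32 = π(0.0266)⁴/32 = 4.915×10^-8 m⁴.
θ = T·L/(G·J) = 215.0 × 0.806 / (44.1×10⁹ × 4.915×10^-8) = 0.07995 rad.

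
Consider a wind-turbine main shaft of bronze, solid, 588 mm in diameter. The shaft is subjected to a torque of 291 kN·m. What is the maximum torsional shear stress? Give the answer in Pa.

J = πd⁴/32 = π(0.588)⁴/32 = 0.01174 m⁴.
τ_max = T·r/J = 291000 × 0.294 / 0.01174 = 7.290×10^6 Pa.

7.29e6 Pa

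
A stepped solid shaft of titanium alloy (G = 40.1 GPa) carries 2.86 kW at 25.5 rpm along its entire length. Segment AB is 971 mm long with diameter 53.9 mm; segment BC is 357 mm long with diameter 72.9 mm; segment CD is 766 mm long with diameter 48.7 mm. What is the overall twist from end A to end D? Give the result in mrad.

ω = 2π·25.5/60 = 2.670 rad/s, so T = P/ω = 2.86×10³ / 2.670 = 1071 N·m.
J_AB = π(0.0539)⁴/32 = 8.29×10^-7 m⁴; J_BC = π(0.0729)⁴/32 = 2.77×10^-6 m⁴; J_CD = π(0.0487)⁴/32 = 5.52×10^-7 m⁴.
θ = (T/G)·Σ L_i/J_i = (1071/40.1×10⁹)·(0.971/8.29×10^-7 + 0.357/2.77×10^-6 + 0.766/5.52×10^-7) = 0.07178 rad.

71.8 mrad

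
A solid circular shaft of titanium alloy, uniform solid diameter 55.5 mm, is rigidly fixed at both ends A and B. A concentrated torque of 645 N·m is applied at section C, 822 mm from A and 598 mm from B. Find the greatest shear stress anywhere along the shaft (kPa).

11100 kPa

With uniform GJ and both ends fixed, compatibility θ_AC = θ_CB gives T_A·a = T_B·b, together with T_A + T_B = T₀.
T_A = T₀·b/(a+b) = 645.0·598/1420 = 271.6 N·m; T_B = 373.4 N·m.
τ in each portion: τ_AC = 8.09×10^6 Pa, τ_CB = 1.11×10^7 Pa; maximum is in CB.
τ_max = T_CB·r/J = 373.4·0.0278/9.31×10^-7 = 1.112×10^7 Pa.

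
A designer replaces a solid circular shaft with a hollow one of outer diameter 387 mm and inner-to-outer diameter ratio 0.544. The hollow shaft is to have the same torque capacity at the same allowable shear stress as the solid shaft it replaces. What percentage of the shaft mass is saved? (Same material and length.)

25.2 %

Equal τ_max and T ⇒ the solid shaft needs d_s³ = d_o³(1−k⁴), so d_s = 387·(1−0.544⁴)^(1/3) = 375.4 mm.
Area ratio A_h/A_s = d_o²(1−k²)/d_s² = (1−k²)/(1−k⁴)^(2/3) = 0.7484.
Mass saving = 1 − 0.7484 = 25.2 %.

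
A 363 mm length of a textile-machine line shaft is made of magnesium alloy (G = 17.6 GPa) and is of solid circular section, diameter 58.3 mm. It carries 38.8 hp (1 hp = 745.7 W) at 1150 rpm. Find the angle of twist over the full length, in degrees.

0.250°

ω = 2π·1150/60 = 120.4 rad/s, so T = P/ω = 38.8×745.7 / 120.4 = 240.3 N·m.
J = πd⁴/32 = π(0.0583)⁴/32 = 1.134×10^-6 m⁴.
θ = T·L/(G·J) = 240.3 × 0.363 / (17.6×10⁹ × 1.134×10^-6) = 4.369×10^-3 rad.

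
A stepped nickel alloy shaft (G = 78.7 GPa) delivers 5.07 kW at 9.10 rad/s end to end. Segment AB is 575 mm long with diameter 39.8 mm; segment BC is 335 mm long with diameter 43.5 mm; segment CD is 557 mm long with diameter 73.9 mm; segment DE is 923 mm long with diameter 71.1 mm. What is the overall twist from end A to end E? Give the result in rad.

ω = 9.10 rad/s, so T = P/ω = 5.07×10³ / 9.100 = 557.1 N·m.
J_AB = π(0.0398)⁴/32 = 2.46×10^-7 m⁴; J_BC = π(0.0435)⁴/32 = 3.52×10^-7 m⁴; J_CD = π(0.0739)⁴/32 = 2.93×10^-6 m⁴; J_DE = π(0.0711)⁴/32 = 2.51×10^-6 m⁴.
θ = (T/G)·Σ L_i/J_i = (557.1/78.7×10⁹)·(0.575/2.46×10^-7 + 0.335/3.52×10^-7 + 0.557/2.93×10^-6 + 0.923/2.51×10^-6) = 0.02722 rad.

0.0272 rad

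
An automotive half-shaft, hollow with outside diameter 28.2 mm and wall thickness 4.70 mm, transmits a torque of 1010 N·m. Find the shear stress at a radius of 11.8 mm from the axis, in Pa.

2.39e8 Pa

J = π(d_o⁴ − d_i⁴)/32 = π(0.0282⁴ − 0.0188⁴)/32 = 4.982×10^-8 m⁴.
Shear stress varies linearly with radius: τ = T·r/J = 1010 × 0.0118 / 4.982×10^-8 = 2.392×10^8 Pa.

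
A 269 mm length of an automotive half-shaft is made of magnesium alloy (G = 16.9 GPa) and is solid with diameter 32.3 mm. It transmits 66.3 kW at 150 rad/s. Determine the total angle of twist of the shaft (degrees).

3.77°

ω = 150 rad/s, so T = P/ω = 66.3×10³ / 150.0 = 442.0 N·m.
J = πd⁴/32 = π(0.0323)⁴/32 = 1.069×10^-7 m⁴.
θ = T·L/(G·J) = 442.0 × 0.269 / (16.9×10⁹ × 1.069×10^-7) = 0.06584 rad.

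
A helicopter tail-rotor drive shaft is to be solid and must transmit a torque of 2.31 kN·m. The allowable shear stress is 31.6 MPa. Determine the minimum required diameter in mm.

For a solid shaft τ_max = 16T/(πd³), so d = (16T/(π τ_allow))^(1/3) = (16·2310/(π·3.16×10^7))^(1/3) = 0.07194 m.

71.9 mm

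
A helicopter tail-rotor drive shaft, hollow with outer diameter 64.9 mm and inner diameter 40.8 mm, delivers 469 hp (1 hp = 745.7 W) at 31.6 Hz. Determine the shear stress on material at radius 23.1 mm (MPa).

27.7 MPa

ω = 2π·31.6 = 198.5 rad/s, so T = P/ω = 469×745.7 / 198.5 = 1761 N·m.
J = π(d_o⁴ − d_i⁴)/32 = π(0.0649⁴ − 0.0408⁴)/32 = 1.470×10^-6 m⁴.
Shear stress varies linearly with radius: τ = T·r/J = 1761 × 0.0231 / 1.470×10^-6 = 2.769×10^7 Pa.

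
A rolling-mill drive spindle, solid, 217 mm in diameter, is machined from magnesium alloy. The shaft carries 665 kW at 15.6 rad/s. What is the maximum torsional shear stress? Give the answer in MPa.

ω = 15.6 rad/s, so T = P/ω = 665×10³ / 15.60 = 42630 N·m.
J = πd⁴/32 = π(0.217)⁴/32 = 2.177×10^-4 m⁴.
τ_max = T·r/J = 42630 × 0.108 / 2.177×10^-4 = 2.125×10^7 Pa.

21.2 MPa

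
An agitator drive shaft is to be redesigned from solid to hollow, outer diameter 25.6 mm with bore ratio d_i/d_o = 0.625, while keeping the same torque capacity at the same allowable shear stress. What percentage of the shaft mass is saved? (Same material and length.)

32.0 %

Equal τ_max and T ⇒ the solid shaft needs d_s³ = d_o³(1−k⁴), so d_s = 25.6·(1−0.625⁴)^(1/3) = 24.23 mm.
Area ratio A_h/A_s = d_o²(1−k²)/d_s² = (1−k²)/(1−k⁴)^(2/3) = 0.6805.
Mass saving = 1 − 0.6805 = 32.0 %.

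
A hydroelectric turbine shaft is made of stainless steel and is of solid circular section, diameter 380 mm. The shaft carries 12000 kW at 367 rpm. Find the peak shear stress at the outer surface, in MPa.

ω = 2π·367/60 = 38.43 rad/s, so T = P/ω = 12000×10³ / 38.43 = 312200 N·m.
J = πd⁴/32 = π(0.380)⁴/32 = 2.047×10^-3 m⁴.
τ_max = T·r/J = 312200 × 0.190 / 2.047×10^-3 = 2.898×10^7 Pa.

29.0 MPa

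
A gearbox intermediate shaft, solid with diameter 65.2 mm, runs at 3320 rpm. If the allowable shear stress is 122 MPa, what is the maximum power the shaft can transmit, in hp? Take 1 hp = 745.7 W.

J = πd⁴/32 = π(0.0652)⁴/32 = 1.774×10^-6 m⁴.
T_max = τ_allow·J/r = 1.22×10^8 × 1.774×10^-6 / 0.0326 = 6639 N·m.
ω = 2π·3320/60 = 347.7 rad/s, so P_max = T_max·ω = 2.308×10^6 W.

3100 hp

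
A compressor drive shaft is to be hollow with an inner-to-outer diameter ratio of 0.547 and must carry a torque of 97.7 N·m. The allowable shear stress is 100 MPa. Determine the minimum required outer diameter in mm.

17.6 mm

For a hollow shaft with d_i/d_o = 0.547: τ_max = 16T/(π d_o³ (1−k⁴)), so d_o = [16T/(π τ_allow (1−k⁴))]^(1/3) = [16·97.70/(π·1.00×10^8·0.9105)]^(1/3) = 0.01761 m.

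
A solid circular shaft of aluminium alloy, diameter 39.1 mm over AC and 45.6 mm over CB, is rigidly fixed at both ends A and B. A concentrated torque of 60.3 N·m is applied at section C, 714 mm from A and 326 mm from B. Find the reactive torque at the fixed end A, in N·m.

Compatibility: T_A·a/J_AC = T_B·b/J_CB with T_A + T_B = T₀.
J_AC = 2.29×10^-7 m⁴, J_CB = 4.24×10^-7 m⁴, so T_A = T₀·(J_AC/a)/((J_AC/a)+(J_CB/b)) = 11.94 N·m, T_B = 48.36 N·m.

11.9 N·m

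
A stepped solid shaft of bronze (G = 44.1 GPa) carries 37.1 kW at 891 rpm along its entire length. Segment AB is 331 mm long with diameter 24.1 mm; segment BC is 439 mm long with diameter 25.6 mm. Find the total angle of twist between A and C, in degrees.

ω = 2π·891/60 = 93.31 rad/s, so T = P/ω = 37.1×10³ / 93.31 = 397.6 N·m.
J_AB = π(0.0241)⁴/32 = 3.31×10^-8 m⁴; J_BC = π(0.0256)⁴/32 = 4.22×10^-8 m⁴.
θ = (T/G)·Σ L_i/J_i = (397.6/44.1×10⁹)·(0.331/3.31×10^-8 + 0.439/4.22×10^-8) = 0.1840 rad.

10.5°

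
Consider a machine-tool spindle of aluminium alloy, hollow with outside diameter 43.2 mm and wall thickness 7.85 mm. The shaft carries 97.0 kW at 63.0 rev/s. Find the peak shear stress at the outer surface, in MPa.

18.5 MPa

ω = 2π·63.0 = 395.8 rad/s, so T = P/ω = 97.0×10³ / 395.8 = 245.0 N·m.
J = π(d_o⁴ − d_i⁴)/32 = π(0.0432⁴ − 0.0275⁴)/32 = 2.858×10^-7 m⁴.
τ_max = T·r/J = 245.0 × 0.0216 / 2.858×10^-7 = 1.852×10^7 Pa.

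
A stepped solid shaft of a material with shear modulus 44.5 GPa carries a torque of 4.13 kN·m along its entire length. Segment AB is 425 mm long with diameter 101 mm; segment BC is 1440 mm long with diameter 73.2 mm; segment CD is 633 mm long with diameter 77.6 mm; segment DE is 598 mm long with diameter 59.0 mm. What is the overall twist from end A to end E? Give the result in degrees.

6.56°

J_AB = π(0.101)⁴/32 = 1.02×10^-5 m⁴; J_BC = π(0.0732)⁴/32 = 2.82×10^-6 m⁴; J_CD = π(0.0776)⁴/32 = 3.56×10^-6 m⁴; J_DE = π(0.0590)⁴/32 = 1.19×10^-6 m⁴.
θ = (T/G)·Σ L_i/J_i = (4130/44.5×10⁹)·(0.425/1.02×10^-5 + 1.44/2.82×10^-6 + 0.633/3.56×10^-6 + 0.598/1.19×10^-6) = 0.1144 rad.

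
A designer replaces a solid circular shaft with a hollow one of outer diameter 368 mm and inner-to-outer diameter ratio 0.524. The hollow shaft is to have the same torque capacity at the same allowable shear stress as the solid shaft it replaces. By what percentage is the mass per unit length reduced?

23.6 %

Equal τ_max and T ⇒ the solid shaft needs d_s³ = d_o³(1−k⁴), so d_s = 368·(1−0.524⁴)^(1/3) = 358.5 mm.
Area ratio A_h/A_s = d_o²(1−k²)/d_s² = (1−k²)/(1−k⁴)^(2/3) = 0.7643.
Mass saving = 1 − 0.7643 = 23.6 %.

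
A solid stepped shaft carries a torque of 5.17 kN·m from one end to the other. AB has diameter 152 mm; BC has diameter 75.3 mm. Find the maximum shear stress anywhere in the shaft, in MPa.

Under the same torque, τ_max = 16T/(πd³) is largest where d is smallest — segment BC (d = 75.3 mm).
τ_max = 16·5170/(π·(0.0753)³) = 6.167×10^7 Pa.

61.7 MPa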